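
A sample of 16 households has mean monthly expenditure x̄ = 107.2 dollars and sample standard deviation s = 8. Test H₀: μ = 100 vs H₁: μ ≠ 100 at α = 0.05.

t = (x̄ - μ₀)/(s/√n) = (107.2 - 100)/(8/√16) = 3.6. df = 15, critical t = ±2.131. Reject H₀.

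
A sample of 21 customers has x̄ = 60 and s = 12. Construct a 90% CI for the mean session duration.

CI = x̄ ± t*(s/√n) = 60 ± 1.725(12/√21) = (55.48, 64.52)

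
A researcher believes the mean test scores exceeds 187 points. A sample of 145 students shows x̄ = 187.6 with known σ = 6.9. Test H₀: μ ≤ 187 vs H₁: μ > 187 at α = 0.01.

z = 1.047. Critical value: 2.33. Fail to reject H₀.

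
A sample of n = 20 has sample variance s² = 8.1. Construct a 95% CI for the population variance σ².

df = 19. χ²_{0.025} = 32.852, χ²_{0.975} = 8.907. CI for σ² = ((n-1)s²/χ²_{α/2}, (n-1)s²/χ²_{1-α/2}) = (19·8.1/32.852, 19·8.1/8.907) = (4.68, 17.28)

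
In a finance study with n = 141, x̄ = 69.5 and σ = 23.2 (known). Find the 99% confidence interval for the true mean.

CI = x̄ ± z*(σ/√n) = 69.5 ± 2.576(23.2/√141) = 69.5 ± 5.03 = (64.47, 74.53)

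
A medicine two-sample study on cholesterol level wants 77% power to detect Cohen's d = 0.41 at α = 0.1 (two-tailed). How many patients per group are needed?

z_{α/2} = 1.645, z_β = Φ⁻¹(0.77) = 0.739. For small effect (d = 0.41): n per group = 2(z_{α/2} + z_β)²/d² = 2(1.645 + 0.739)²/0.41² = 67.6 → 68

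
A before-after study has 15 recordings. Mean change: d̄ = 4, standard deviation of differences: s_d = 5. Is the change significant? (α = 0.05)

t = d̄/(s_d/√n) = 4/(5/√15) = 3.098. df = 14, critical t = ±2.145. Reject H₀.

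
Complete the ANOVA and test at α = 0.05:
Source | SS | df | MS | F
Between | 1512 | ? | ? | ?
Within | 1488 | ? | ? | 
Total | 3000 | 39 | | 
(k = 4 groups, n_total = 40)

df_between = 3, df_within = 36. MS_between = 504.0, MS_within = 41.33. F = 12.194, F_crit ≈ 2.866. Reject H₀.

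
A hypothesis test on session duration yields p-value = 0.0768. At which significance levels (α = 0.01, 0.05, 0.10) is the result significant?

p = 0.0768. Significant at: α = 0.1.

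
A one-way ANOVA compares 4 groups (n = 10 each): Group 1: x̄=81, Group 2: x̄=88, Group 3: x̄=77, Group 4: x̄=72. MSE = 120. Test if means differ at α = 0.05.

Grand mean = 79.5. SS_between = 1370.0, MS_between = 456.67. F = 3.806, F_crit ≈ 2.866. Reject H₀.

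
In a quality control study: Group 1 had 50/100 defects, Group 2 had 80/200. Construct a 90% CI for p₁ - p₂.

p̂₁ = 0.5, p̂₂ = 0.4. Difference = 0.1. CI = (-0.0, 0.2)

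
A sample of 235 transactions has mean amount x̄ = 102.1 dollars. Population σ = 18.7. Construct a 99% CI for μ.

CI = x̄ ± z*(σ/√n) = 102.1 ± 2.576(18.7/√235) = 102.1 ± 3.14 = (98.96, 105.24)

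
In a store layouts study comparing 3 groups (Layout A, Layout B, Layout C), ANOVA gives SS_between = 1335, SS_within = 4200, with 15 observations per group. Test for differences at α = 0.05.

df_between = 2, df_within = 42. F = MS_between/MS_within = 667.5/100.0 = 6.675. F_crit ≈ 3.22. Reject H₀. At least one mean differs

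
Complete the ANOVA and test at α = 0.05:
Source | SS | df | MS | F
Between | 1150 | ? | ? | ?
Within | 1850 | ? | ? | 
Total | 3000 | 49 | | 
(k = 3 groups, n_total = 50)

df_between = 2, df_within = 47. MS_between = 575.0, MS_within = 39.36. F = 14.608, F_crit ≈ 3.195. Reject H₀.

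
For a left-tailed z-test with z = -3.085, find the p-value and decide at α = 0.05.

p = P(Z < -3.085) = Φ(-3.085) ≈ 0.001. Since p < 0.05, reject H₀ (significant) at α = 0.05.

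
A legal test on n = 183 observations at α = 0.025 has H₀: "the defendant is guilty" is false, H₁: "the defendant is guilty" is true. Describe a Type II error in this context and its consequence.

Type II error: failing to reject H₀ when it is false — concluding that the defendant is guilty is not supported when in fact it is. Consequence: acquitting a guilty person.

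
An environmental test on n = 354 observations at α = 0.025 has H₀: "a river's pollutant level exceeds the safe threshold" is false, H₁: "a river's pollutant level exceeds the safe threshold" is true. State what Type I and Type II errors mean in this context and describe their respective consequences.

Type I (false positive): concluding that a river's pollutant level exceeds the safe threshold when it is not — shutting down a compliant factory unnecessarily. Type II (false negative): failing to conclude that a river's pollutant level exceeds the safe threshold when it is — allowing unsafe pollution to continue. Which is costlier depends on domain priorities and is a judgement call rather than a statistical fact.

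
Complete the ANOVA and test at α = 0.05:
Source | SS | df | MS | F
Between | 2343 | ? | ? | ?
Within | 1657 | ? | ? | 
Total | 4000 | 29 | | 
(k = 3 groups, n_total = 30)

df_between = 2, df_within = 27. MS_between = 1171.5, MS_within = 61.37. F = 19.089, F_crit ≈ 3.354. Reject H₀.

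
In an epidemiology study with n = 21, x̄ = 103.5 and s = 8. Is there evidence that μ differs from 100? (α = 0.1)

t = (x̄ - μ₀)/(s/√n) = (103.5 - 100)/(8/√21) = 2.005. df = 20, critical t = ±1.725. Reject H₀.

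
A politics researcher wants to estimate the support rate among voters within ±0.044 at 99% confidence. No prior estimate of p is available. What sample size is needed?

Conservative approach: use p = 0.5 (maximizes p(1-p) = 0.25). n = z²(0.25)/E² = 2.576²×0.25/0.044² = 856.9 → n = 857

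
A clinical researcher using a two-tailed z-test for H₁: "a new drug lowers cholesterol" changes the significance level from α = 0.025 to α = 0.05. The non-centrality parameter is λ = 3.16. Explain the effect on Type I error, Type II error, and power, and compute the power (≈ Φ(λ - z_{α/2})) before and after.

Increasing α from 0.025 to 0.05:
• Type I error rate increases (α is the Type I rate by definition).
• Critical value moves from z_{α/2} = 2.241 to 1.96, so power = Φ(λ - z_{α/2}) goes from Φ(3.16 - 2.241) = 0.821 to Φ(3.16 - 1.96) = 0.885.
• Type II error rate β = 1 - power therefore decreases (0.179 → 0.115).
Appropriate when false negatives are costly — here, shelving an effective drug — patients miss out on a treatment that would have helped.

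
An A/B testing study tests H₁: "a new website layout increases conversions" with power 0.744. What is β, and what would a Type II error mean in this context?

β = 1 - power = 1 - 0.744 = 0.256. A Type II error is failing to reject H₀ when H₀ is false (false negative) — here, failing to conclude that a new website layout increases conversions when in fact it is true. Consequence: discarding a layout that would have improved conversions — lost revenue.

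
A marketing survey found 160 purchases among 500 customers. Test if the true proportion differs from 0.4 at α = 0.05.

p̂ = 0.32, p₀ = 0.4. z = (p̂ - p₀)/√(p₀(1-p₀)/n) = -3.651. Critical: ±1.96. Reject H₀.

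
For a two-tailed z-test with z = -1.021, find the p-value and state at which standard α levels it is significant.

p = 2·P(Z > |-1.021|) = 2·(1 - Φ(1.021)) ≈ 0.3073. Not significant at any standard level.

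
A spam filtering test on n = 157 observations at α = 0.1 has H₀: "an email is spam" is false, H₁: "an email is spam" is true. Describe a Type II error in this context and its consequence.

Type II error: failing to reject H₀ when it is false — concluding that an email is spam is not supported when in fact it is. Consequence: a spam email lands in the inbox.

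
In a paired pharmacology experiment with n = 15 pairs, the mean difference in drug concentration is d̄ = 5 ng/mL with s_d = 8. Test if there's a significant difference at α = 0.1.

t = d̄/(s_d/√n) = 5/(8/√15) = 2.421. df = 14, critical t = ±1.761. Reject H₀.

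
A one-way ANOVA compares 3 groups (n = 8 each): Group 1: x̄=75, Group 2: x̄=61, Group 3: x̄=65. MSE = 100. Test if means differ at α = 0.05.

Grand mean = 67.0. SS_between = 832.0, MS_between = 416.0. F = 4.16, F_crit ≈ 3.467. Reject H₀.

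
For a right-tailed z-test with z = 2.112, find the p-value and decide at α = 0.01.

p = P(Z > 2.112) = 1 - Φ(2.112) ≈ 0.0173. Since p ≥ 0.01, fail to reject H₀ (not significant) at α = 0.01.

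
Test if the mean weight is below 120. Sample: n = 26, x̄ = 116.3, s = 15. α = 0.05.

t = (116.3 - 120)/(15/√26) = -1.258, df = 25. Critical t = -1.708. Fail to reject H₀.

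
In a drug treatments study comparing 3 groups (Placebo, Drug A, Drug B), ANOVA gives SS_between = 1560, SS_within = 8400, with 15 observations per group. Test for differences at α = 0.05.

df_between = 2, df_within = 42. F = MS_between/MS_within = 780.0/200.0 = 3.9. F_crit ≈ 3.22. Reject H₀. At least one mean differs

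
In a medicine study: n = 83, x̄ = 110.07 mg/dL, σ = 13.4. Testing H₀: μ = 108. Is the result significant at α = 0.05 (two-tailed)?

z = (110.07 - 108)/(13.4/√83) = 1.407. Since |z| ≤ 1.96, not significant at α = 0.05.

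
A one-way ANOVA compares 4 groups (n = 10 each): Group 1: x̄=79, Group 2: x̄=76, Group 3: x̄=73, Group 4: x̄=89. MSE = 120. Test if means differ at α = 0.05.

Grand mean = 79.25. SS_between = 1447.5, MS_between = 482.5. F = 4.021, F_crit ≈ 2.866. Reject H₀.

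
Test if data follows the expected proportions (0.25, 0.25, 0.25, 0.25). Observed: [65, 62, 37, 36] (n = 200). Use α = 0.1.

Expected: [50.0, 50.0, 50.0, 50.0]. χ² = 14.68. df = 3, critical = 6.251. Reject H₀.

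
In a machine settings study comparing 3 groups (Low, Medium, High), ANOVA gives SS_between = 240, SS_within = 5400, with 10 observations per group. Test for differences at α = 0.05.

df_between = 2, df_within = 27. F = MS_between/MS_within = 120.0/200.0 = 0.6. F_crit ≈ 3.354. Fail to reject H₀.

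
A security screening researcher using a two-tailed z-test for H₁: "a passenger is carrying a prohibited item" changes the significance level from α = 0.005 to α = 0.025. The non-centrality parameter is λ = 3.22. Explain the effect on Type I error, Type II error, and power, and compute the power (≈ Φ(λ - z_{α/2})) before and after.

Increasing α from 0.005 to 0.025:
• Type I error rate increases (α is the Type I rate by definition).
• Critical value moves from z_{α/2} = 2.807 to 2.241, so power = Φ(λ - z_{α/2}) goes from Φ(3.22 - 2.807) = 0.66 to Φ(3.22 - 2.241) = 0.836.
• Type II error rate β = 1 - power therefore decreases (0.34 → 0.164).
Appropriate when false negatives are costly — here, letting a prohibited item through — security breach.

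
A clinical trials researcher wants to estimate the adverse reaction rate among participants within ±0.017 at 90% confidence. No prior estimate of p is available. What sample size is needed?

Conservative approach: use p = 0.5 (maximizes p(1-p) = 0.25). n = z²(0.25)/E² = 1.645²×0.25/0.017² = 2340.9 → n = 2341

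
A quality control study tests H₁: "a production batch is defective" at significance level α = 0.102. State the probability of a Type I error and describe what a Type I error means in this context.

P(Type I error) = α = 0.102. A Type I error is rejecting H₀ when H₀ is actually true (false positive) — here, concluding that a production batch is defective when in fact this is not the case. Consequence: scrapping a good batch — wasted material and cost for no reason.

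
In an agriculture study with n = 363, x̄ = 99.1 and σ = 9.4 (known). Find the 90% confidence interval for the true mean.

CI = x̄ ± z*(σ/√n) = 99.1 ± 1.645(9.4/√363) = 99.1 ± 0.81 = (98.29, 99.91)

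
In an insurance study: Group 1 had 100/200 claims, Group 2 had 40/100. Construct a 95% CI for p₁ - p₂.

p̂₁ = 0.5, p̂₂ = 0.4. Difference = 0.1. CI = (-0.018, 0.218)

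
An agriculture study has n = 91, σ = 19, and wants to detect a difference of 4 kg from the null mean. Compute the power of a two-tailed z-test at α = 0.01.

SE = σ/√n = 19/√91 = 1.992. Non-centrality λ = d/SE = 4/1.992 = 2.008. Power ≈ Φ(λ - z_{α/2}) = Φ(2.008 - 2.576) = Φ(-0.568) = 0.285.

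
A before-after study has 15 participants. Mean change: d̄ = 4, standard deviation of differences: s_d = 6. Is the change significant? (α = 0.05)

t = d̄/(s_d/√n) = 4/(6/√15) = 2.582. df = 14, critical t = ±2.145. Reject H₀.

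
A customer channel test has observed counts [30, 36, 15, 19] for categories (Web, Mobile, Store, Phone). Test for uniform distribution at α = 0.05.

Expected = 25 each. χ² = Σ(O-E)²/E = 11.28. df = 3, critical value = 7.815. Reject H₀.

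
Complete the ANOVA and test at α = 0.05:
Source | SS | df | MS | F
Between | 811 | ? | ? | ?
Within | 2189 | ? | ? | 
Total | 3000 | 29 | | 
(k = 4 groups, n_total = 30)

df_between = 3, df_within = 26. MS_between = 270.33, MS_within = 84.19. F = 3.211, F_crit ≈ 2.975. Reject H₀.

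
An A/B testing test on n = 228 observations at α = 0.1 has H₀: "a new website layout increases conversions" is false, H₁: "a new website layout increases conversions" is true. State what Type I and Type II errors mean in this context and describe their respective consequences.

Type I (false positive): concluding that a new website layout increases conversions when it is not — rolling out a layout that doesn't actually help — wasted engineering effort. Type II (false negative): failing to conclude that a new website layout increases conversions when it is — discarding a layout that would have improved conversions — lost revenue. Which is costlier depends on domain priorities and is a judgement call rather than a statistical fact.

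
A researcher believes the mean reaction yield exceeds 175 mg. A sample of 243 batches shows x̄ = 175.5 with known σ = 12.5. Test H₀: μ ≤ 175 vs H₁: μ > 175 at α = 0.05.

z = 0.624. Critical value: 1.645. Fail to reject H₀.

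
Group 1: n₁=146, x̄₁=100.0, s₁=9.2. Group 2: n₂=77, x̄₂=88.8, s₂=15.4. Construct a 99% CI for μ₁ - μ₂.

Difference = 11.2. SE = √(9.2²/146 + 15.4²/77) = 1.913. CI = (6.27, 16.13)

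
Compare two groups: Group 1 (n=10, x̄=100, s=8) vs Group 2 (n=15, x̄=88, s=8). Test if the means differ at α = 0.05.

Pooled sp = 8.0. t = 3.674, df = 23. Critical t = ±2.069. Reject H₀.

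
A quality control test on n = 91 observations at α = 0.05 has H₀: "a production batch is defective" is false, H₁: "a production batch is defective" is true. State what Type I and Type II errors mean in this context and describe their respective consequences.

Type I (false positive): concluding that a production batch is defective when it is not — scrapping a good batch — wasted material and cost for no reason. Type II (false negative): failing to conclude that a production batch is defective when it is — shipping a defective batch — faulty products reach customers. Which is costlier depends on domain priorities and is a judgement call rather than a statistical fact.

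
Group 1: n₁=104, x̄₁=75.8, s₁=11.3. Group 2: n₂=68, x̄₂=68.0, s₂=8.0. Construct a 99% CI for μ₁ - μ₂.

Difference = 7.8. SE = √(11.3²/104 + 8.0²/68) = 1.473. CI = (4.01, 11.59)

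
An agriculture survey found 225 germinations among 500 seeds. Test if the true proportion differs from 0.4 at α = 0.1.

p̂ = 0.45, p₀ = 0.4. z = (p̂ - p₀)/√(p₀(1-p₀)/n) = 2.282. Critical: ±1.645. Reject H₀.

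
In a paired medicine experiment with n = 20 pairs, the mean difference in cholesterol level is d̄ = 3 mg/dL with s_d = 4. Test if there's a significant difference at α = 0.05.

t = d̄/(s_d/√n) = 3/(4/√20) = 3.354. df = 19, critical t = ±2.093. Reject H₀.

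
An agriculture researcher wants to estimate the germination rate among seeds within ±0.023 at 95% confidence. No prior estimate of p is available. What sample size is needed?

Conservative approach: use p = 0.5 (maximizes p(1-p) = 0.25). n = z²(0.25)/E² = 1.96²×0.25/0.023² = 1815.5 → n = 1816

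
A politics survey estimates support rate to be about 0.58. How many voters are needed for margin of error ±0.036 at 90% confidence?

n = z²p(1-p)/E² = 1.645²×0.58×0.42/0.036² = 508.6 → n = 509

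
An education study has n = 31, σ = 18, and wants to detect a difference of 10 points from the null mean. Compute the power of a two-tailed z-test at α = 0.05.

SE = σ/√n = 18/√31 = 3.233. Non-centrality λ = d/SE = 10/3.233 = 3.093. Power ≈ Φ(λ - z_{α/2}) = Φ(3.093 - 1.96) = Φ(1.133) = 0.871.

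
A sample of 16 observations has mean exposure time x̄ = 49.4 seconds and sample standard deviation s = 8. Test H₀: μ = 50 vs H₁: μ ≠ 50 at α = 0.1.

t = (x̄ - μ₀)/(s/√n) = (49.4 - 50)/(8/√16) = -0.3. df = 15, critical t = ±1.753. Fail to reject H₀.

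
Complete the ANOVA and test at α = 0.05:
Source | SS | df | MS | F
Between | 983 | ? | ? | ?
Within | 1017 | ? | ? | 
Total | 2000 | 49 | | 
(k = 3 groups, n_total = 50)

df_between = 2, df_within = 47. MS_between = 491.5, MS_within = 21.64. F = 22.714, F_crit ≈ 3.195. Reject H₀.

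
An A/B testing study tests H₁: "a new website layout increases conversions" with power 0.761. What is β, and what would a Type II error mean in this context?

β = 1 - power = 1 - 0.761 = 0.239. A Type II error is failing to reject H₀ when H₀ is false (false negative) — here, failing to conclude that a new website layout increases conversions when in fact it is true. Consequence: discarding a layout that would have improved conversions — lost revenue.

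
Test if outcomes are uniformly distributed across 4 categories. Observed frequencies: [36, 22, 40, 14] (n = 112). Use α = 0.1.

Expected = 28 each. χ² = Σ(O-E)²/E = 15.714. df = 3, critical value = 6.251. Reject H₀.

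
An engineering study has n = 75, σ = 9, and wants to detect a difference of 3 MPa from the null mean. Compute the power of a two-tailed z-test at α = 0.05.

SE = σ/√n = 9/√75 = 1.039. Non-centrality λ = d/SE = 3/1.039 = 2.887. Power ≈ Φ(λ - z_{α/2}) = Φ(2.887 - 1.96) = Φ(0.927) = 0.823.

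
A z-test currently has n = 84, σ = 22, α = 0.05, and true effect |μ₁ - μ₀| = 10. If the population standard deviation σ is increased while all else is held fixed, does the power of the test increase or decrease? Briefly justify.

Power decreases: a larger σ inflates the standard error σ/√n, pulling the sampling distribution under H₁ back toward the critical value.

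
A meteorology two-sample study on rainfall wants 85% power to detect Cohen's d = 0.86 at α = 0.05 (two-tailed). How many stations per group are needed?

z_{α/2} = 1.96, z_β = Φ⁻¹(0.85) = 1.036. For large effect (d = 0.86): n per group = 2(z_{α/2} + z_β)²/d² = 2(1.96 + 1.036)²/0.86² = 24.3 → 25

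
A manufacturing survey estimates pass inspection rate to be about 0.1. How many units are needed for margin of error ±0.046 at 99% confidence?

n = z²p(1-p)/E² = 2.576²×0.1×0.9/0.046² = 282.2 → n = 283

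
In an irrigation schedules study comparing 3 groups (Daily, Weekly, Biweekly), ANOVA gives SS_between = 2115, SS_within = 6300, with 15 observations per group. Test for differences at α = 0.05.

df_between = 2, df_within = 42. F = MS_between/MS_within = 1057.5/150.0 = 7.05. F_crit ≈ 3.22. Reject H₀. At least one mean differs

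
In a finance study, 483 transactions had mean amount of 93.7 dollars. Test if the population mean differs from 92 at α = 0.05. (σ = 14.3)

z = (x̄ - μ₀)/(σ/√n) = (93.7 - 92)/(14.3/√483) = 2.613. Critical value: ±1.96. Since |2.613| > 1.96, Reject H₀.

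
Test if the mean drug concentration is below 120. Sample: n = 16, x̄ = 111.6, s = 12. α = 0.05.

t = (111.6 - 120)/(12/√16) = -2.8, df = 15. Critical t = -1.753. Reject H₀.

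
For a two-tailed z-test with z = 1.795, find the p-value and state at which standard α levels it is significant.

p = 2·P(Z > |1.795|) = 2·(1 - Φ(1.795)) ≈ 0.0727. Significant at α = 0.1.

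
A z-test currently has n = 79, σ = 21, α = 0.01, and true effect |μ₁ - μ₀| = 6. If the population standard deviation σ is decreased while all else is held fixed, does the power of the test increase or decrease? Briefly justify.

Power increases: a smaller σ shrinks the standard error σ/√n, moving the sampling distribution under H₁ further from the critical value.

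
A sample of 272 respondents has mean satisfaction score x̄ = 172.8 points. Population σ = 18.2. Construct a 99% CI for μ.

CI = x̄ ± z*(σ/√n) = 172.8 ± 2.576(18.2/√272) = 172.8 ± 2.84 = (169.96, 175.64)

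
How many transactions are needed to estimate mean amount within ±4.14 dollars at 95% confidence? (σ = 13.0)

n = (z*σ/E)² = (1.96×13.0/4.14)² = 37.9 → n = 38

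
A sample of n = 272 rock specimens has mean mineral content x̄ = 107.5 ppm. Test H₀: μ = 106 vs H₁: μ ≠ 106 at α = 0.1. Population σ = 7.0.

z = (x̄ - μ₀)/(σ/√n) = (107.5 - 106)/(7.0/√272) = 3.534. Critical value: ±1.645. Since |3.534| > 1.645, Reject H₀.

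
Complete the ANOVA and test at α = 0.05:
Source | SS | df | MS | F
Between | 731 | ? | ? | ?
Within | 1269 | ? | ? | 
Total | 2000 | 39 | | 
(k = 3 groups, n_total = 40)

df_between = 2, df_within = 37. MS_between = 365.5, MS_within = 34.3. F = 10.657, F_crit ≈ 3.252. Reject H₀.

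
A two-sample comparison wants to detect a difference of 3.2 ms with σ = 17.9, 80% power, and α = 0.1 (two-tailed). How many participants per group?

n per group = 2(z_α/2 + z_β)²σ²/d² = 2×(1.645 + 0.84)²×17.9²/3.2² = 386.4 → n = 387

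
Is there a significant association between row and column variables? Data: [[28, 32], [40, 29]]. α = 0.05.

χ² = 1.645. df = 1, critical = 3.841. Fail to reject H₀. No evidence of dependence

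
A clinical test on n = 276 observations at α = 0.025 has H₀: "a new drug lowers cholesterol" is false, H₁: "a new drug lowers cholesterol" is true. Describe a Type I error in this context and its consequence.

Type I error: rejecting H₀ when it is true — concluding that a new drug lowers cholesterol when in fact it is not. Consequence: approving an ineffective drug — patients take a useless medication and may skip effective alternatives.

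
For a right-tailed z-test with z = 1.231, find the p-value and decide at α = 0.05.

p = P(Z > 1.231) = 1 - Φ(1.231) ≈ 0.1092. Since p ≥ 0.05, fail to reject H₀ (not significant) at α = 0.05.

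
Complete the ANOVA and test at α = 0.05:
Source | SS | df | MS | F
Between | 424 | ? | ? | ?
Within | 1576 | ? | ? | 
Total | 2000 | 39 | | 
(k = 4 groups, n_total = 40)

df_between = 3, df_within = 36. MS_between = 141.33, MS_within = 43.78. F = 3.228, F_crit ≈ 2.866. Reject H₀.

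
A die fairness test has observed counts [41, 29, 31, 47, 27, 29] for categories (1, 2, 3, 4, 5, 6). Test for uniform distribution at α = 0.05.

Expected = 34 each. χ² = Σ(O-E)²/E = 9.588. df = 5, critical value = 11.07. Fail to reject H₀.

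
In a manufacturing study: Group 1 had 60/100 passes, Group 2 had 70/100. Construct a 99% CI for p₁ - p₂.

p̂₁ = 0.6, p̂₂ = 0.7. Difference = -0.1. CI = (-0.273, 0.073)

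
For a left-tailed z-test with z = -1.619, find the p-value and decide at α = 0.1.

p = P(Z < -1.619) = Φ(-1.619) ≈ 0.0527. Since p < 0.1, reject H₀ (significant) at α = 0.1.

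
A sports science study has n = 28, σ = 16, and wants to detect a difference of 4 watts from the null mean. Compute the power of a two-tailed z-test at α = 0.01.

SE = σ/√n = 16/√28 = 3.024. Non-centrality λ = d/SE = 4/3.024 = 1.323. Power ≈ Φ(λ - z_{α/2}) = Φ(1.323 - 2.576) = Φ(-1.253) = 0.105.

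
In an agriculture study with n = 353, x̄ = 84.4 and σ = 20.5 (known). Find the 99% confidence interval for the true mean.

CI = x̄ ± z*(σ/√n) = 84.4 ± 2.576(20.5/√353) = 84.4 ± 2.81 = (81.59, 87.21)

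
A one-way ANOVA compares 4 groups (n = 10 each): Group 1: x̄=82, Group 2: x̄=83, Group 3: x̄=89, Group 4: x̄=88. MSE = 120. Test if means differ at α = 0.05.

Grand mean = 85.5. SS_between = 370.0, MS_between = 123.33. F = 1.028, F_crit ≈ 2.866. Fail to reject H₀.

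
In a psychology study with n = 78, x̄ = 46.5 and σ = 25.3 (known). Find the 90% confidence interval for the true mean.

CI = x̄ ± z*(σ/√n) = 46.5 ± 1.645(25.3/√78) = 46.5 ± 4.71 = (41.79, 51.21)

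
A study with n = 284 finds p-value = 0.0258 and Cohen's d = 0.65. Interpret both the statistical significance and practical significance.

Statistically significant (p = 0.0258 < 0.05). Cohen's d = 0.65 indicates a medium effect size. Both statistical and practical significance should be considered.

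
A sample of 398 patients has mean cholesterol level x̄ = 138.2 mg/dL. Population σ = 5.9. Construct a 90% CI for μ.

CI = x̄ ± z*(σ/√n) = 138.2 ± 1.645(5.9/√398) = 138.2 ± 0.49 = (137.71, 138.69)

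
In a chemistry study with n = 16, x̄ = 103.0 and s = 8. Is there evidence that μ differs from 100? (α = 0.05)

t = (x̄ - μ₀)/(s/√n) = (103.0 - 100)/(8/√16) = 1.5. df = 15, critical t = ±2.131. Fail to reject H₀.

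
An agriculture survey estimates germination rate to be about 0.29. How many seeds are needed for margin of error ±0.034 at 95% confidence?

n = z²p(1-p)/E² = 1.96²×0.29×0.71/0.034² = 684.2 → n = 685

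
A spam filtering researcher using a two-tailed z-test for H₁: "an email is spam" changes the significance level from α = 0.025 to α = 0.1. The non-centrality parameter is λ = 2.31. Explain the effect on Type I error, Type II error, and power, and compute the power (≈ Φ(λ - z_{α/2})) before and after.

Increasing α from 0.025 to 0.1:
• Type I error rate increases (α is the Type I rate by definition).
• Critical value moves from z_{α/2} = 2.241 to 1.645, so power = Φ(λ - z_{α/2}) goes from Φ(2.31 - 2.241) = 0.528 to Φ(2.31 - 1.645) = 0.747.
• Type II error rate β = 1 - power therefore decreases (0.472 → 0.253).
Appropriate when false negatives are costly — here, a spam email lands in the inbox.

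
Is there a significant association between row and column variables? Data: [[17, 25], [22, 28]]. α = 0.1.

χ² = 0.116. df = 1, critical = 2.706. Fail to reject H₀. No evidence of dependence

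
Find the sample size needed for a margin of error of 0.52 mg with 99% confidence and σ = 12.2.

n = (z*σ/E)² = (2.576×12.2/0.52)² = 3652.6 → n = 3653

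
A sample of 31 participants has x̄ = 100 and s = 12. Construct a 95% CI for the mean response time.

CI = x̄ ± t*(s/√n) = 100 ± 2.042(12/√31) = (95.6, 104.4)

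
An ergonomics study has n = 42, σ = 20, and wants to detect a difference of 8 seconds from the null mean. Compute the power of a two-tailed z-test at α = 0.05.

SE = σ/√n = 20/√42 = 3.086. Non-centrality λ = d/SE = 8/3.086 = 2.592. Power ≈ Φ(λ - z_{α/2}) = Φ(2.592 - 1.96) = Φ(0.632) = 0.736.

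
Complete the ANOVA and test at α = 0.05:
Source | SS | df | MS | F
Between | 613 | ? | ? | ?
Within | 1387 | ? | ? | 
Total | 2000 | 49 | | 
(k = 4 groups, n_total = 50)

df_between = 3, df_within = 46. MS_between = 204.33, MS_within = 30.15. F = 6.777, F_crit ≈ 2.807. Reject H₀.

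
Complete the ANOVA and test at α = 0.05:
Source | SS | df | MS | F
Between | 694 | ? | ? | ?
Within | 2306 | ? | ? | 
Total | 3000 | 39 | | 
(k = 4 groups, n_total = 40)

df_between = 3, df_within = 36. MS_between = 231.33, MS_within = 64.06. F = 3.611, F_crit ≈ 2.866. Reject H₀.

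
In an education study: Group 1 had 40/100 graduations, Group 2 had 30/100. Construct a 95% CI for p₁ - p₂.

p̂₁ = 0.4, p̂₂ = 0.3. Difference = 0.1. CI = (-0.031, 0.231)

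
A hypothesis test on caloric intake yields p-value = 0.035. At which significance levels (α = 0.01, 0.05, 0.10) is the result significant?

p = 0.035. Significant at: α = 0.05, 0.1.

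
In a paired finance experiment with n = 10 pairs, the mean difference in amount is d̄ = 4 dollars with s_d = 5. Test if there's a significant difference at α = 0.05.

t = d̄/(s_d/√n) = 4/(5/√10) = 2.53. df = 9, critical t = ±2.262. Reject H₀.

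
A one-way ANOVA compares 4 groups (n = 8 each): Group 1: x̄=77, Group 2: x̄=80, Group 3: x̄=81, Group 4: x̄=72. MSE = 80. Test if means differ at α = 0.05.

Grand mean = 77.5. SS_between = 392.0, MS_between = 130.67. F = 1.633, F_crit ≈ 2.947. Fail to reject H₀.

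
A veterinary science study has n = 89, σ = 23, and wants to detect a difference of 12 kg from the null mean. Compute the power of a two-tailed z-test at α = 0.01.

SE = σ/√n = 23/√89 = 2.438. Non-centrality λ = d/SE = 12/2.438 = 4.922. Power ≈ Φ(λ - z_{α/2}) = Φ(4.922 - 2.576) = Φ(2.346) = 0.991.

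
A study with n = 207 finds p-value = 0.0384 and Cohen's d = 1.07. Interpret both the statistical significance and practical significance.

Statistically significant (p = 0.0384 < 0.05). Cohen's d = 1.07 indicates a large effect size. Both statistical and practical significance should be considered.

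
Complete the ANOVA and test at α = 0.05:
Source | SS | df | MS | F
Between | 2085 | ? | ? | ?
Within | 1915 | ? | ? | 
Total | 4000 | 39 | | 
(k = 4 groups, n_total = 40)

df_between = 3, df_within = 36. MS_between = 695.0, MS_within = 53.19. F = 13.065, F_crit ≈ 2.866. Reject H₀.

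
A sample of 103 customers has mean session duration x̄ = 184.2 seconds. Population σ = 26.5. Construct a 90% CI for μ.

CI = x̄ ± z*(σ/√n) = 184.2 ± 1.645(26.5/√103) = 184.2 ± 4.3 = (179.9, 188.5)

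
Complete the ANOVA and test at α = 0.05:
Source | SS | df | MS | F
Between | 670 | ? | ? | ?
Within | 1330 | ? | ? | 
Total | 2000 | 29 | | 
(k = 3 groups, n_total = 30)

df_between = 2, df_within = 27. MS_between = 335.0, MS_within = 49.26. F = 6.801, F_crit ≈ 3.354. Reject H₀.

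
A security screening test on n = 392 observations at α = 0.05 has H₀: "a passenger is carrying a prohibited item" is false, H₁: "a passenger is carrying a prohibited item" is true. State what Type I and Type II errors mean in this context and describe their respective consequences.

Type I (false positive): concluding that a passenger is carrying a prohibited item when it is not — detaining an innocent passenger — delay and inconvenience. Type II (false negative): failing to conclude that a passenger is carrying a prohibited item when it is — letting a prohibited item through — security breach. Which is costlier depends on domain priorities and is a judgement call rather than a statistical fact.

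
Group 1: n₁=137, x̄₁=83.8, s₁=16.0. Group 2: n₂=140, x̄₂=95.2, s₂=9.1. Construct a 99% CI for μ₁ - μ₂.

Difference = -11.4. SE = √(16.0²/137 + 9.1²/140) = 1.568. CI = (-15.44, -7.36)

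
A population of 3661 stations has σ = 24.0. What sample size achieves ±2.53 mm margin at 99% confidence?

Without FPC: n₀ = (2.576×24.0/2.53)² = 597.136. With FPC: n = n₀N/(n₀+N-1) = 513.5 → n = 514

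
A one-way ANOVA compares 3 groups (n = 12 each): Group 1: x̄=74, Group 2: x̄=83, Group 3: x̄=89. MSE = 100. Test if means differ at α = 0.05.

Grand mean = 82.0. SS_between = 1368.0, MS_between = 684.0. F = 6.84, F_crit ≈ 3.285. Reject H₀.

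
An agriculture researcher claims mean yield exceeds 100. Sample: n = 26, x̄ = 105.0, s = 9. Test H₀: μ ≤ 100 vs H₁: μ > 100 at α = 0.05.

t = (105.0 - 100)/(9/√26) = 2.833, df = 25. Critical t = 1.708. Reject H₀.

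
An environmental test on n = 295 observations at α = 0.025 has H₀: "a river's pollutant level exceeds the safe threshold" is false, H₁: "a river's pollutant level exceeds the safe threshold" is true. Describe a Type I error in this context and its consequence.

Type I error: rejecting H₀ when it is true — concluding that a river's pollutant level exceeds the safe threshold when in fact it is not. Consequence: shutting down a compliant factory unnecessarily.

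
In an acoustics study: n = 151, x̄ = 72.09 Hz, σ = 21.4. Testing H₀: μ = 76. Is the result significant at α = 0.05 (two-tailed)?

z = (72.09 - 76)/(21.4/√151) = -2.245. Since |z| > 1.96, significant at α = 0.05.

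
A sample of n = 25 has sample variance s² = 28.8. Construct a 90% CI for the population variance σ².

df = 24. χ²_{0.05} = 36.415, χ²_{0.95} = 13.848. CI for σ² = ((n-1)s²/χ²_{α/2}, (n-1)s²/χ²_{1-α/2}) = (24·28.8/36.415, 24·28.8/13.848) = (18.98, 49.91)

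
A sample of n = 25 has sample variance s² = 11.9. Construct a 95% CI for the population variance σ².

df = 24. χ²_{0.025} = 39.364, χ²_{0.975} = 12.401. CI for σ² = ((n-1)s²/χ²_{α/2}, (n-1)s²/χ²_{1-α/2}) = (24·11.9/39.364, 24·11.9/12.401) = (7.26, 23.03)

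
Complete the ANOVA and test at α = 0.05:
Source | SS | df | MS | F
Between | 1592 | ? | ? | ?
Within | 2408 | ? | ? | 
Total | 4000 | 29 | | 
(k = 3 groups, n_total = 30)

df_between = 2, df_within = 27. MS_between = 796.0, MS_within = 89.19. F = 8.925, F_crit ≈ 3.354. Reject H₀.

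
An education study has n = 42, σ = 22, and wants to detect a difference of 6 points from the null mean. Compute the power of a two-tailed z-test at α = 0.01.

SE = σ/√n = 22/√42 = 3.395. Non-centrality λ = d/SE = 6/3.395 = 1.767. Power ≈ Φ(λ - z_{α/2}) = Φ(1.767 - 2.576) = Φ(-0.809) = 0.209.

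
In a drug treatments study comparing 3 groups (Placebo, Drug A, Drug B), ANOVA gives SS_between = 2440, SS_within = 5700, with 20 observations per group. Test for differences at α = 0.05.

df_between = 2, df_within = 57. F = MS_between/MS_within = 1220.0/100.0 = 12.2. F_crit ≈ 3.159. Reject H₀. At least one mean differs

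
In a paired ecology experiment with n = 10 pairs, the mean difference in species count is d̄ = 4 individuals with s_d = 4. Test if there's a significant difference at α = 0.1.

t = d̄/(s_d/√n) = 4/(4/√10) = 3.162. df = 9, critical t = ±1.833. Reject H₀.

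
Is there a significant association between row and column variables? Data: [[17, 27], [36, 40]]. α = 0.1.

χ² = 0.862. df = 1, critical = 2.706. Fail to reject H₀. No evidence of dependence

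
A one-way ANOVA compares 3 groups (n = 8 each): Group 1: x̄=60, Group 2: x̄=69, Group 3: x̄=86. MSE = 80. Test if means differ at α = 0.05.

Grand mean = 71.67. SS_between = 2789.33, MS_between = 1394.67. F = 17.433, F_crit ≈ 3.467. Reject H₀.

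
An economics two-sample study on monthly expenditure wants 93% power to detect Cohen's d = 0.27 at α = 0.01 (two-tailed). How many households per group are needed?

z_{α/2} = 2.576, z_β = Φ⁻¹(0.93) = 1.476. For small effect (d = 0.27): n per group = 2(z_{α/2} + z_β)²/d² = 2(2.576 + 1.476)²/0.27² = 450.4 → 451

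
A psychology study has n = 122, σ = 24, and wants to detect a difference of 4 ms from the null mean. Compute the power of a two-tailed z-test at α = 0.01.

SE = σ/√n = 24/√122 = 2.173. Non-centrality λ = d/SE = 4/2.173 = 1.841. Power ≈ Φ(λ - z_{α/2}) = Φ(1.841 - 2.576) = Φ(-0.735) = 0.231.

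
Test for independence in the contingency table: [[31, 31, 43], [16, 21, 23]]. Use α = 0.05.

χ² = 0.538. df = 2, critical = 5.991. Fail to reject H₀. No evidence of dependence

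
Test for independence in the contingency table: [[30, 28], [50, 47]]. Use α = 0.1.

χ² = 0.0. df = 1, critical = 2.706. Fail to reject H₀. No evidence of dependence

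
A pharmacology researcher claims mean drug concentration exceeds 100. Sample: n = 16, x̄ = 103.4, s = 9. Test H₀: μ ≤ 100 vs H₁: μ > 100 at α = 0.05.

t = (103.4 - 100)/(9/√16) = 1.511, df = 15. Critical t = 1.753. Fail to reject H₀.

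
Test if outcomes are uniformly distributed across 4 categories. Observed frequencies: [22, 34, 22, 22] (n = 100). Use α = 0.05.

Expected = 25 each. χ² = Σ(O-E)²/E = 4.32. df = 3, critical value = 7.815. Fail to reject H₀.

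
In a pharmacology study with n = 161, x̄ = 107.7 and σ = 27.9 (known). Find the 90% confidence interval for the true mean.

CI = x̄ ± z*(σ/√n) = 107.7 ± 1.645(27.9/√161) = 107.7 ± 3.62 = (104.08, 111.32)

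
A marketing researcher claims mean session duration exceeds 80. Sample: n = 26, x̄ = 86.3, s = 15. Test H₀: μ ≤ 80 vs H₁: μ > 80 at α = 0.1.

t = (86.3 - 80)/(15/√26) = 2.142, df = 25. Critical t = 1.316. Reject H₀.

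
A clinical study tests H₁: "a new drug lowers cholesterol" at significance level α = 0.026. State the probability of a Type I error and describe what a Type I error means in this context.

P(Type I error) = α = 0.026. A Type I error is rejecting H₀ when H₀ is actually true (false positive) — here, concluding that a new drug lowers cholesterol when in fact this is not the case. Consequence: approving an ineffective drug — patients take a useless medication and may skip effective alternatives.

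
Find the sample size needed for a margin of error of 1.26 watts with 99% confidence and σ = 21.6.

n = (z*σ/E)² = (2.576×21.6/1.26)² = 1950.1 → n = 1951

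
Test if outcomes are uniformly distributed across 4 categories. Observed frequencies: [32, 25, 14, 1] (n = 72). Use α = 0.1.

Expected = 18 each. χ² = Σ(O-E)²/E = 30.556. df = 3, critical value = 6.251. Reject H₀.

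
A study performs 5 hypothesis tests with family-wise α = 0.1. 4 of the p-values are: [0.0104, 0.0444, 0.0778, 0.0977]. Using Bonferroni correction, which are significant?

Bonferroni α = 0.1/5 = 0.02. Significant p-values: [0.0104]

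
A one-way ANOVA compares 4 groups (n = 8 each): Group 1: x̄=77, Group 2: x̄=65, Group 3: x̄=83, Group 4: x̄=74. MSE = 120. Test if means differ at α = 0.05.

Grand mean = 74.75. SS_between = 1350.0, MS_between = 450.0. F = 3.75, F_crit ≈ 2.947. Reject H₀.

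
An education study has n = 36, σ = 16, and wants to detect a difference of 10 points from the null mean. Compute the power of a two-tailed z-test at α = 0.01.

SE = σ/√n = 16/√36 = 2.667. Non-centrality λ = d/SE = 10/2.667 = 3.75. Power ≈ Φ(λ - z_{α/2}) = Φ(3.75 - 2.576) = Φ(1.174) = 0.88.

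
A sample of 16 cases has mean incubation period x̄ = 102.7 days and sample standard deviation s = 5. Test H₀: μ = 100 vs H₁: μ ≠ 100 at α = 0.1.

t = (x̄ - μ₀)/(s/√n) = (102.7 - 100)/(5/√16) = 2.16. df = 15, critical t = ±1.753. Reject H₀.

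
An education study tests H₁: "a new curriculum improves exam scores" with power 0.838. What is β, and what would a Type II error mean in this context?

β = 1 - power = 1 - 0.838 = 0.162. A Type II error is failing to reject H₀ when H₀ is false (false negative) — here, failing to conclude that a new curriculum improves exam scores when in fact it is true. Consequence: keeping the old curriculum when the new one would have helped students.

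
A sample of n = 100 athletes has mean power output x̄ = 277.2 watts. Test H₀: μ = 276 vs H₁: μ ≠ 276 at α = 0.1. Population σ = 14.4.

z = (x̄ - μ₀)/(σ/√n) = (277.2 - 276)/(14.4/√100) = 0.833. Critical value: ±1.645. Since |0.833| ≤ 1.645, Fail to reject H₀.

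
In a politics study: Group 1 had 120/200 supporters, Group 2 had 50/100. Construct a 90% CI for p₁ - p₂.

p̂₁ = 0.6, p̂₂ = 0.5. Difference = 0.1. CI = (-0.0, 0.2)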